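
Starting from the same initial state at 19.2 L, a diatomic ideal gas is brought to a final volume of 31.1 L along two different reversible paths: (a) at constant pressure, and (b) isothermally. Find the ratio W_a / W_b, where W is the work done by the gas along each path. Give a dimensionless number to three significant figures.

Path (a) isobaric: W = P₁(V₂ − V₁) → W_a/(P₁V₁) = 0.6198.
Path (b) isothermal: W = P₁V₁ ln(V₂/V₁) → W_b/(P₁V₁) = 0.4823.
W_a / W_b = 0.6198 / 0.4823 = 1.285.

W_a / W_b ≈ 1.29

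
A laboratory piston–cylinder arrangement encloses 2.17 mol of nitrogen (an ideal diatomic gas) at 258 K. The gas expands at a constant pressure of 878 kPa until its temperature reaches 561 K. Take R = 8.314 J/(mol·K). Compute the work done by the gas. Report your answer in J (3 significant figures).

Isobaric: W = P ΔV = nR ΔT.
W = (2.17)(8.314)(561 − 258) = 5467 J.

W ≈ 5470 J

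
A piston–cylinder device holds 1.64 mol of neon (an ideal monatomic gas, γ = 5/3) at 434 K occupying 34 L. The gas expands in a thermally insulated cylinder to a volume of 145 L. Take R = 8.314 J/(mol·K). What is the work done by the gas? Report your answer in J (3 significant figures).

Adiabatic: TV^(γ−1) = const with γ = 5/3.
T₂ = T₁ (V₁/V₂)^(γ−1) = 434 × (34/145)^0.667 = 434 × 0.3803 = 165 K.
W_by = nCᵥ(T₁ − T₂) = (1.64)(12.47)(434 − 165) = 5501 J.

W ≈ 5500 J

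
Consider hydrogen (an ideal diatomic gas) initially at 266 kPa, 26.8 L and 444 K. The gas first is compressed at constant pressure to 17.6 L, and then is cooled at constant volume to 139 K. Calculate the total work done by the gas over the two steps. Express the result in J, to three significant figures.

W_total ≈ -2450 J

Step 1 (isobaric): W = PΔV = (266 kPa)(17.6 − 26.8 L) = -2447 J.
Step 2 (isochoric): W = 0 (constant volume).
W_total = -2447 + 0 = -2447 J.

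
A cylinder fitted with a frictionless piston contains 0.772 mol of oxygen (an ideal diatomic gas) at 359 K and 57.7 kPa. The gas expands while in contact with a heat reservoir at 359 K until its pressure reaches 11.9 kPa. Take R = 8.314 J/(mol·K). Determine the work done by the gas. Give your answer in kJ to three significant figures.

Isothermal process: W = nRT ln(V₂/V₁) = nRT ln(P₁/P₂).
W = (0.772)(8.314)(359) × ln(57.7/11.9)
  = 2304 × ln(4.849) = 2304 × 1.579
W_by_gas = 3638 J.

W ≈ 3.64 kJ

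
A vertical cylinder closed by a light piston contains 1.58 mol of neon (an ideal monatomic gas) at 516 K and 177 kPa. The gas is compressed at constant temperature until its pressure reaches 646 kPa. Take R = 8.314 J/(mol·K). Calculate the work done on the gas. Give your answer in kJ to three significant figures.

W ≈ 8.78 kJ

Isothermal process: W = nRT ln(V₂/V₁) = nRT ln(P₁/P₂).
W = (1.58)(8.314)(516) × ln(177/646)
  = 6778 × ln(0.274) = 6778 × -1.295
W_by_gas = -8775 J; work on gas = −W_by = 8775 J.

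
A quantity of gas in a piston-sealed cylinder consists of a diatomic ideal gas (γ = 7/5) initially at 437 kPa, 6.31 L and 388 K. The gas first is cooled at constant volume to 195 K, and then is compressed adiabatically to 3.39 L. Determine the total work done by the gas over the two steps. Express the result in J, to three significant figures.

W_total ≈ -977 J

Step 1 (isochoric): W = 0 (constant volume).
After step 1: P = 219.6 kPa (V unchanged).
Step 2 (adiabatic): W = (P₁V₁ − P₂V₂)/(γ−1) = (1386 − 1777)/0.4 = -977.5 J.
W_total = 0 − 977.5 = -977.5 J.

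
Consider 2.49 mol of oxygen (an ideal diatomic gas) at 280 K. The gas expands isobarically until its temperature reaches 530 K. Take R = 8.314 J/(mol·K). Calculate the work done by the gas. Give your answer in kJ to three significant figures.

Isobaric: W = P ΔV = nR ΔT.
W = (2.49)(8.314)(530 − 280) = 5175 J.

W ≈ 5.18 kJ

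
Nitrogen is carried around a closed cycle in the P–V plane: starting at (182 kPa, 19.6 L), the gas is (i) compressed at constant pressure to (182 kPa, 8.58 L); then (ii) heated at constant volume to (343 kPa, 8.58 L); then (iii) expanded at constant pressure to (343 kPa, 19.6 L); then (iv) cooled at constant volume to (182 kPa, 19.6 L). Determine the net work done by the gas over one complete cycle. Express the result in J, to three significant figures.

Constant-volume legs do no work.
W(i) = (182)(8.58 − 19.6) = -2006 J; W(iii) = (343)(19.6 − 8.58) = 3780 J.
W_net = -2006 + 3780 = 1774 J (the clockwise enclosed area).

W_net ≈ 1770 J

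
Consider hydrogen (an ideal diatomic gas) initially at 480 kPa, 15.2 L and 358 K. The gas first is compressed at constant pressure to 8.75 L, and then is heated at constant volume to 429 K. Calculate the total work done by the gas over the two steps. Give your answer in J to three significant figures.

Step 1 (isobaric): W = PΔV = (480 kPa)(8.75 − 15.2 L) = -3096 J.
Step 2 (isochoric): W = 0 (constant volume).
W_total = -3096 + 0 = -3096 J.

W_total ≈ -3100 J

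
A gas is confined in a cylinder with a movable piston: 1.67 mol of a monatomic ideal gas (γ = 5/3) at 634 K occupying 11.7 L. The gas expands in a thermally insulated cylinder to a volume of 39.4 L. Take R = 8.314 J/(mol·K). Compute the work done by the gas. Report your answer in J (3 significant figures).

Adiabatic: TV^(γ−1) = const with γ = 5/3.
T₂ = T₁ (V₁/V₂)^(γ−1) = 634 × (11.7/39.4)^0.667 = 634 × 0.4451 = 282.2 K.
W_by = nCᵥ(T₁ − T₂) = (1.67)(12.47)(634 − 282.2) = 7327 J.

W ≈ 7330 J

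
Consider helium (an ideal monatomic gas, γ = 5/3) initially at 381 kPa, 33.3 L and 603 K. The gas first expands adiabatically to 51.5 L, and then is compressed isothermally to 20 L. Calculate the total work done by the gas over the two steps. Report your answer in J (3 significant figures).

Step 1 (adiabatic): W = (P₁V₁ − P₂V₂)/(γ−1) = (12687 − 9487)/0.667 = 4801 J.
After step 1: P = 184.2 kPa, V = 51.5 L, T = 450.9 K.
Step 2 (isothermal): W = P₁V₁ ln(V₂/V₁) = (9487) ln(20/51.5) = -8973 J.
W_total = 4801 − 8973 = -4173 J.

W_total ≈ -4170 J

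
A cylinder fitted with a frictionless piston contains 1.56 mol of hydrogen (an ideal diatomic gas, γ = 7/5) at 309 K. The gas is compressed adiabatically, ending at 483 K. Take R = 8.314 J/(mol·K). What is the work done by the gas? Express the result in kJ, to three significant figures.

W ≈ -5.64 kJ

Adiabatic ⇒ Q = 0, so W_by = −ΔU = nCᵥ(T₁ − T₂).
Cᵥ = 5R/2 = 20.79 J/(mol·K).
W = (1.56)(20.79)(309 − 483) = -5642 J.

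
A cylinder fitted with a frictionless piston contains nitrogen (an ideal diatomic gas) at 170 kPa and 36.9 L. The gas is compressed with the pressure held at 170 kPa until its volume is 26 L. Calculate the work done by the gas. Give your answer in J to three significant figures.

Isobaric: W = P ΔV.
W = (170 kPa)(26 − 36.9 L) = (170)(-10.9) = -1853 J.

W ≈ -1850 J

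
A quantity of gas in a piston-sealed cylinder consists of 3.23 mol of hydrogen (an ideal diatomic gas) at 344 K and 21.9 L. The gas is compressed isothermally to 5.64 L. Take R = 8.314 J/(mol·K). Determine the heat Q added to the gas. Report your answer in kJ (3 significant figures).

Isothermal ⇒ ΔU = 0, so Q = W = nRT ln(V₂/V₁).
Q = (3.23)(8.314)(344) ln(5.64/21.9) = 9238 × -1.357 = -12532 J.

Q ≈ -12.5 kJ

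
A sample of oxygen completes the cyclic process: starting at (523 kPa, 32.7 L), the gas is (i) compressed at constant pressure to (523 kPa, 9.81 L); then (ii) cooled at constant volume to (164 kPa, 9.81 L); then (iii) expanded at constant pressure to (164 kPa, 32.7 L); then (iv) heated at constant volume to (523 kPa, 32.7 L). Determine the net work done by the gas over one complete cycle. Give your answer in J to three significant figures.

W_net ≈ -8220 J

Constant-volume legs do no work.
W(i) = (523)(9.81 − 32.7) = -11971 J; W(iii) = (164)(32.7 − 9.81) = 3754 J.
W_net = -11971 + 3754 = -8218 J (the counter-clockwise enclosed area).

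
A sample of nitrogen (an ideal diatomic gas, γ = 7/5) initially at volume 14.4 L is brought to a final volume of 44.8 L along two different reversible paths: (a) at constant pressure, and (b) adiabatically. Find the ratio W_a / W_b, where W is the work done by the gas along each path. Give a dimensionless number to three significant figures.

Path (a) isobaric: W = P₁(V₂ − V₁) → W_a/(P₁V₁) = 2.111.
Path (b) adiabatic: W = P₁V₁(1 − (V₁/V₂)^(γ−1))/(γ−1) → W_b/(P₁V₁) = 0.9123.
W_a / W_b = 2.111 / 0.9123 = 2.314.

W_a / W_b ≈ 2.31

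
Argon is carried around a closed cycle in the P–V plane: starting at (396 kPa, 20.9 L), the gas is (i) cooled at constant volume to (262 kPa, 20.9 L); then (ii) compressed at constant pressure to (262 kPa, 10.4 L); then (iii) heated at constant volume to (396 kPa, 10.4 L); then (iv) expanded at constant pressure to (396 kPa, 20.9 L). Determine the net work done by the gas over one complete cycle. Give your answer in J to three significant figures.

Constant-volume legs do no work.
W(ii) = (262)(10.4 − 20.9) = -2751 J; W(iv) = (396)(20.9 − 10.4) = 4158 J.
W_net = -2751 + 4158 = 1407 J (the clockwise enclosed area).

W_net ≈ 1410 J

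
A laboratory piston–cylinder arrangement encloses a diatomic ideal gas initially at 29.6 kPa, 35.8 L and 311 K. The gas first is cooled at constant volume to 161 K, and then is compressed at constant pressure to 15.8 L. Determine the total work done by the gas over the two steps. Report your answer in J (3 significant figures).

W_total ≈ -306 J

Step 1 (isochoric): W = 0 (constant volume).
After step 1: P = 15.32 kPa (V unchanged).
Step 2 (isobaric): W = PΔV = (15.32 kPa)(15.8 − 35.8 L) = -306.5 J.
W_total = 0 − 306.5 = -306.5 J.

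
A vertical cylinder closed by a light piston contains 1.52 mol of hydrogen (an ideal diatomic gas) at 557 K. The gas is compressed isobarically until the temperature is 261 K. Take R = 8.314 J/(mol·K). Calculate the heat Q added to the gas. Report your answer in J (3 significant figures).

Q ≈ -13100 J

Isobaric: W = nRΔT = (1.52)(8.314)(-296) = -3741 J.
ΔU = nCᵥΔT with Cᵥ = 5R/2: ΔU = (1.52)(20.79)(-296) = -9352 J.
Q = ΔU + W = -9352 − 3741 = -13092 J.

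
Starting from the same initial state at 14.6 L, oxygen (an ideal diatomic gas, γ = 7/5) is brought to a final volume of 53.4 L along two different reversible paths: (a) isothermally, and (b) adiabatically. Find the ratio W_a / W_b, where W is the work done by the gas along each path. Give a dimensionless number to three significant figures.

W_a / W_b ≈ 1.28

Path (a) isothermal: W = P₁V₁ ln(V₂/V₁) → W_a/(P₁V₁) = 1.297.
Path (b) adiabatic: W = P₁V₁(1 − (V₁/V₂)^(γ−1))/(γ−1) → W_b/(P₁V₁) = 1.012.
W_a / W_b = 1.297 / 1.012 = 1.282.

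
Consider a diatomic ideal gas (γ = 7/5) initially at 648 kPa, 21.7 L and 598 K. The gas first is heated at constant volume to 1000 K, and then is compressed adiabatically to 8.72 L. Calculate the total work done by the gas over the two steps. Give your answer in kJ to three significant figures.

W_total ≈ -25.9 kJ

Step 1 (isochoric): W = 0 (constant volume).
After step 1: P = 1084 kPa (V unchanged).
Step 2 (adiabatic): W = (P₁V₁ − P₂V₂)/(γ−1) = (23514 − 33862)/0.4 = -25869 J.
W_total = 0 − 25869 = -25869 J.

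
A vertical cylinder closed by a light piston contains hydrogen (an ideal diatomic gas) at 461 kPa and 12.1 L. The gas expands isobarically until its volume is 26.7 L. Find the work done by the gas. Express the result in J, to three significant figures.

Isobaric: W = P ΔV.
W = (461 kPa)(26.7 − 12.1 L) = (461)(14.6) = 6731 J.

W ≈ 6730 J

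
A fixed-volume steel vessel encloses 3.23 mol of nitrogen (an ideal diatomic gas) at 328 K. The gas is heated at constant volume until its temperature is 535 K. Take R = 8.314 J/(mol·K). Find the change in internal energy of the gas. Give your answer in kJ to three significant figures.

Constant volume ⇒ W = 0, so Q = ΔU = nCᵥΔT with Cᵥ = 5R/2 = 20.79 J/(mol·K).
ΔU = (3.23)(20.79)(535 − 328) = 13897 J.

ΔU ≈ 13.9 kJ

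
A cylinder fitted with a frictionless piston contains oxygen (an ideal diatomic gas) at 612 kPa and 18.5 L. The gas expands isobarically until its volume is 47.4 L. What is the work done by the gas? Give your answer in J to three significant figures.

W ≈ 17700 J

Isobaric: W = P ΔV.
W = (612 kPa)(47.4 − 18.5 L) = (612)(28.9) = 17687 J.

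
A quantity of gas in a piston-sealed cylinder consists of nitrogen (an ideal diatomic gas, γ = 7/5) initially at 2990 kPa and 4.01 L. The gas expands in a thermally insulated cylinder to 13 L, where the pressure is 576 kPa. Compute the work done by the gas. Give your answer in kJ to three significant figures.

W ≈ 11.3 kJ

Adiabatic: W = (P₁V₁ − P₂V₂)/(γ − 1) with γ = 7/5.
P₁V₁ = 11990 J, P₂V₂ = 7488 J.
W = (11990 − 7488) / 0.4 = 11255 J.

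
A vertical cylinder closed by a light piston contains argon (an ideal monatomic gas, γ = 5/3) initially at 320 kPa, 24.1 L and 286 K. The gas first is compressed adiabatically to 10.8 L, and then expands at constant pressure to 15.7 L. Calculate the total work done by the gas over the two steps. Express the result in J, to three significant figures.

Step 1 (adiabatic): W = (P₁V₁ − P₂V₂)/(γ−1) = (7712 − 13169)/0.667 = -8186 J.
After step 1: P = 1219 kPa, V = 10.8 L, T = 488.4 K.
Step 2 (isobaric): W = PΔV = (1219 kPa)(15.7 − 10.8 L) = 5975 J.
W_total = -8186 + 5975 = -2211 J.

W_total ≈ -2210 J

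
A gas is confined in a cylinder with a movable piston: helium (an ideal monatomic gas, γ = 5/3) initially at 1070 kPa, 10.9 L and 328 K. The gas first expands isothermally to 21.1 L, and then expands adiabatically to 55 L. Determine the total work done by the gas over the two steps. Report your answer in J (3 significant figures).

W_total ≈ 16000 J

Step 1 (isothermal): W = P₁V₁ ln(V₂/V₁) = (11663) ln(21.1/10.9) = 7704 J.
After step 1: P = 552.7 kPa, V = 21.1 L, T = 328 K.
Step 2 (adiabatic): W = (P₁V₁ − P₂V₂)/(γ−1) = (11663 − 6158)/0.667 = 8258 J.
W_total = 7704 + 8258 = 15961 J.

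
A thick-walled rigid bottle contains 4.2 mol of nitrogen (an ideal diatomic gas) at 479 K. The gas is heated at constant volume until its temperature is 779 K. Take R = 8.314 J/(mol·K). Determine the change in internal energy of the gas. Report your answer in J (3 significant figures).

ΔU ≈ 26200 J

Constant volume ⇒ W = 0, so Q = ΔU = nCᵥΔT with Cᵥ = 5R/2 = 20.79 J/(mol·K).
ΔU = (4.2)(20.79)(779 − 479) = 26189 J.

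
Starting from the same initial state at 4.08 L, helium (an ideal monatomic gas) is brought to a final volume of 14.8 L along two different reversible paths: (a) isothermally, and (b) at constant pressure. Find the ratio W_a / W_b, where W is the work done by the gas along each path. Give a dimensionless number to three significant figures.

W_a / W_b ≈ 0.490

Path (a) isothermal: W = P₁V₁ ln(V₂/V₁) → W_a/(P₁V₁) = 1.289.
Path (b) isobaric: W = P₁(V₂ − V₁) → W_b/(P₁V₁) = 2.627.
W_a / W_b = 1.289 / 2.627 = 0.4904.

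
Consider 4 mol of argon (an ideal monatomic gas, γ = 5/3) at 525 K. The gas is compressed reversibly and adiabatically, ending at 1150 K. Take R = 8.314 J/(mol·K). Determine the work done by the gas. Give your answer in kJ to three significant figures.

Adiabatic ⇒ Q = 0, so W_by = −ΔU = nCᵥ(T₁ − T₂).
Cᵥ = 3R/2 = 12.47 J/(mol·K).
W = (4)(12.47)(525 − 1150) = -31178 J.

W ≈ -31.2 kJ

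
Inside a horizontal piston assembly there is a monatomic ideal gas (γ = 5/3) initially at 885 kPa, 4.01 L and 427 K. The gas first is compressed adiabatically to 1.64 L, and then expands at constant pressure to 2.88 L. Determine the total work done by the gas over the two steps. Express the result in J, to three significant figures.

Step 1 (adiabatic): W = (P₁V₁ − P₂V₂)/(γ−1) = (3549 − 6441)/0.667 = -4338 J.
After step 1: P = 3927 kPa, V = 1.64 L, T = 775 K.
Step 2 (isobaric): W = PΔV = (3927 kPa)(2.88 − 1.64 L) = 4870 J.
W_total = -4338 + 4870 = 531.8 J.

W_total ≈ 532 J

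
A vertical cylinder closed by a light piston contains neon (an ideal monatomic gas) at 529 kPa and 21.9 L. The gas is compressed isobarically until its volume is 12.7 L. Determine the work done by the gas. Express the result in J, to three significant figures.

Isobaric: W = P ΔV.
W = (529 kPa)(12.7 − 21.9 L) = (529)(-9.2) = -4867 J.

W ≈ -4870 J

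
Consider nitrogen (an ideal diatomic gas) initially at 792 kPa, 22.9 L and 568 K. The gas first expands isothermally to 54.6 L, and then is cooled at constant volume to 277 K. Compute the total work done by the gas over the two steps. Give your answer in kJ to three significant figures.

Step 1 (isothermal): W = P₁V₁ ln(V₂/V₁) = (18137) ln(54.6/22.9) = 15759 J.
Step 2 (isochoric): W = 0 (constant volume).
W_total = 15759 + 0 = 15759 J.

W_total ≈ 15.8 kJ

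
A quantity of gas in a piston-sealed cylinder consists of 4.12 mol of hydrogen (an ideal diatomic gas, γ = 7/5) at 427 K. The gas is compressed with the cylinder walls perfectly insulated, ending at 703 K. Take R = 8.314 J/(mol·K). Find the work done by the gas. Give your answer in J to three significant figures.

W ≈ -23600 J

Adiabatic ⇒ Q = 0, so W_by = −ΔU = nCᵥ(T₁ − T₂).
Cᵥ = 5R/2 = 20.79 J/(mol·K).
W = (4.12)(20.79)(427 − 703) = -23635 J.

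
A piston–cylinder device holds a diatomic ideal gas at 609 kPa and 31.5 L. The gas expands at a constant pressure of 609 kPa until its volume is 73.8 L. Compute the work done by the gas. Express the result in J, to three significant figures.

W ≈ 25800 J

Isobaric: W = P ΔV.
W = (609 kPa)(73.8 − 31.5 L) = (609)(42.3) = 25761 J.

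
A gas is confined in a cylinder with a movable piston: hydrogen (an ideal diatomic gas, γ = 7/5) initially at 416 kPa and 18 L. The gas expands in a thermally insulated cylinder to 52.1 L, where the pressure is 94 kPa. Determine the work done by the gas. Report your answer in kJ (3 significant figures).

W ≈ 6.48 kJ

Adiabatic: W = (P₁V₁ − P₂V₂)/(γ − 1) with γ = 7/5.
P₁V₁ = 7488 J, P₂V₂ = 4897 J.
W = (7488 − 4897) / 0.4 = 6476 J.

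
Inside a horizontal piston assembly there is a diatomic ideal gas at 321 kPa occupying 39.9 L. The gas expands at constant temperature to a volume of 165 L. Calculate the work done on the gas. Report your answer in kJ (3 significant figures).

W ≈ -18.2 kJ

Isothermal: W = nRT ln(V₂/V₁) = P₁V₁ ln(V₂/V₁).
P₁V₁ = (321 kPa)(39.9 L) = 12808 J.
W = 12808 × ln(165/39.9) = 12808 × 1.42
W_by_gas = 18182 J; work on gas = −W_by = -18182 J.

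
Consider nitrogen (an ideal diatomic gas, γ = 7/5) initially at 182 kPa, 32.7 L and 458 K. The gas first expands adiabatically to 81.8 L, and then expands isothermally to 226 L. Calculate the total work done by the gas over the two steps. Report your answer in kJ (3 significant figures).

W_total ≈ 8.76 kJ

Step 1 (adiabatic): W = (P₁V₁ − P₂V₂)/(γ−1) = (5951 − 4124)/0.4 = 4568 J.
After step 1: P = 50.42 kPa, V = 81.8 L, T = 317.4 K.
Step 2 (isothermal): W = P₁V₁ ln(V₂/V₁) = (4124) ln(226/81.8) = 4191 J.
W_total = 4568 + 4191 = 8759 J.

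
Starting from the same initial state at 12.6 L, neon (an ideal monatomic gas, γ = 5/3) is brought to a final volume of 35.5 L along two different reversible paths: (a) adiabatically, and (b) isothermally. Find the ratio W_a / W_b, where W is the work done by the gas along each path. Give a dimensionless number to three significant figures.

Path (a) adiabatic: W = P₁V₁(1 − (V₁/V₂)^(γ−1))/(γ−1) → W_a/(P₁V₁) = 0.7481.
Path (b) isothermal: W = P₁V₁ ln(V₂/V₁) → W_b/(P₁V₁) = 1.036.
W_a / W_b = 0.7481 / 1.036 = 0.7222.

W_a / W_b ≈ 0.722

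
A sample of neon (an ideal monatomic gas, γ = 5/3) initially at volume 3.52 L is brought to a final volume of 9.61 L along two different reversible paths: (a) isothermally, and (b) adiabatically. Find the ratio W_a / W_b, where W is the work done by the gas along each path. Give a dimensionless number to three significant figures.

Path (a) isothermal: W = P₁V₁ ln(V₂/V₁) → W_a/(P₁V₁) = 1.004.
Path (b) adiabatic: W = P₁V₁(1 − (V₁/V₂)^(γ−1))/(γ−1) → W_b/(P₁V₁) = 0.7321.
W_a / W_b = 1.004 / 0.7321 = 1.372.

W_a / W_b ≈ 1.37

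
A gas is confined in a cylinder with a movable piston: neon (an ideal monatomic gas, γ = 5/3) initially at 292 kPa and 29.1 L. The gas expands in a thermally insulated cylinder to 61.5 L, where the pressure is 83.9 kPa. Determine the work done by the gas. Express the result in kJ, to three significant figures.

Adiabatic: W = (P₁V₁ − P₂V₂)/(γ − 1) with γ = 5/3.
P₁V₁ = 8497 J, P₂V₂ = 5160 J.
W = (8497 − 5160) / 0.6667 = 5006 J.

W ≈ 5.01 kJ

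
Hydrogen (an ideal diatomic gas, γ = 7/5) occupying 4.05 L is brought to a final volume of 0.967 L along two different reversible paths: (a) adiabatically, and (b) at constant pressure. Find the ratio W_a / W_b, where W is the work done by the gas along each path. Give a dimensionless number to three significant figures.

W_a / W_b ≈ 2.54

Path (a) adiabatic: W = P₁V₁(1 − (V₁/V₂)^(γ−1))/(γ−1) → W_a/(P₁V₁) = -1.934.
Path (b) isobaric: W = P₁(V₂ − V₁) → W_b/(P₁V₁) = -0.7612.
W_a / W_b = -1.934 / -0.7612 = 2.54.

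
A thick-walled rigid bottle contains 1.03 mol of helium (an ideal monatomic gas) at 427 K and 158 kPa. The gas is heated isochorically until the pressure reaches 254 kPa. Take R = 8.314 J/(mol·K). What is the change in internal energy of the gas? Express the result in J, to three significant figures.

Constant volume ⇒ W = 0, so Q = ΔU = nCᵥΔT with Cᵥ = 3R/2 = 12.47 J/(mol·K).
At constant V, T₂/T₁ = P₂/P₁ ⇒ ΔT = T₁(P₂/P₁ − 1) = 427·(254/158 − 1) = 259.4 K.
ΔU = (1.03)(12.47)(259.4) = 3333 J.

ΔU ≈ 3330 J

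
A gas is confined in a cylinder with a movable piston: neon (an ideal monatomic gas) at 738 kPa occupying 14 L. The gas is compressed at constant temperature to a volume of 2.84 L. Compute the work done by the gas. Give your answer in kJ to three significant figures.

W ≈ -16.5 kJ

Isothermal: W = nRT ln(V₂/V₁) = P₁V₁ ln(V₂/V₁).
P₁V₁ = (738 kPa)(14 L) = 10332 J.
W = 10332 × ln(2.84/14) = 10332 × -1.595
W_by_gas = -16482 J.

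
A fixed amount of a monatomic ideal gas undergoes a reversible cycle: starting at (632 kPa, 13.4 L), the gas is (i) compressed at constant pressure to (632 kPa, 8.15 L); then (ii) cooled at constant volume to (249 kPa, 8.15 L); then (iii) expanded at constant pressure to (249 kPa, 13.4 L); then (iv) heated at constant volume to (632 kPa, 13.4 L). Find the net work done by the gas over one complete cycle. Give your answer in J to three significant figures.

Constant-volume legs do no work.
W(i) = (632)(8.15 − 13.4) = -3318 J; W(iii) = (249)(13.4 − 8.15) = 1307 J.
W_net = -3318 + 1307 = -2011 J (the counter-clockwise enclosed area).

W_net ≈ -2010 J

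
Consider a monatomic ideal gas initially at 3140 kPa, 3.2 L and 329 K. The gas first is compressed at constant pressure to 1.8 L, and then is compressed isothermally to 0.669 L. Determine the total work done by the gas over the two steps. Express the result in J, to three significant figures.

Step 1 (isobaric): W = PΔV = (3140 kPa)(1.8 − 3.2 L) = -4396 J.
After step 1: P = 3140 kPa, V = 1.8 L, T = 185.1 K.
Step 2 (isothermal): W = P₁V₁ ln(V₂/V₁) = (5652) ln(0.669/1.8) = -5594 J.
W_total = -4396 − 5594 = -9990 J.

W_total ≈ -9990 J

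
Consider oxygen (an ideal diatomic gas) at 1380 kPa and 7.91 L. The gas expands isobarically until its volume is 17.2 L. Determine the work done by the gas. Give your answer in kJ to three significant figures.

W ≈ 12.8 kJ

Isobaric: W = P ΔV.
W = (1380 kPa)(17.2 − 7.91 L) = (1380)(9.29) = 12820 J.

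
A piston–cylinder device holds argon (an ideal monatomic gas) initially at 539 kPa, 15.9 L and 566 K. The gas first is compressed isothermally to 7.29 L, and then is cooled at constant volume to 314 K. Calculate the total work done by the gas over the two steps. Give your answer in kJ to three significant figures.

Step 1 (isothermal): W = P₁V₁ ln(V₂/V₁) = (8570) ln(7.29/15.9) = -6683 J.
Step 2 (isochoric): W = 0 (constant volume).
W_total = -6683 + 0 = -6683 J.

W_total ≈ -6.68 kJ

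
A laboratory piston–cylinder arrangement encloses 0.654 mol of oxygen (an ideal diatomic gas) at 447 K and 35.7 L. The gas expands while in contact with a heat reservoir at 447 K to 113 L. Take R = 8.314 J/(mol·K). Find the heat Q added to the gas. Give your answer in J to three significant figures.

Q ≈ 2800 J

Isothermal ⇒ ΔU = 0, so Q = W = nRT ln(V₂/V₁).
Q = (0.654)(8.314)(447) ln(113/35.7) = 2430 × 1.152 = 2801 J.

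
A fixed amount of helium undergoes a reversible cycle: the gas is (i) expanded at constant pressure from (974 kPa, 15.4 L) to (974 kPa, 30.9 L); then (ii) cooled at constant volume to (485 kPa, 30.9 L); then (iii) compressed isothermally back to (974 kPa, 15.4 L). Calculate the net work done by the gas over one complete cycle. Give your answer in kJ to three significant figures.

W_net ≈ 4.66 kJ

Leg (i): W = PΔV = (974)(30.9 − 15.4) = 15097 J.
Leg (ii): W = 0.
Leg (iii): W = PᵢVᵢ ln(V_f/Vᵢ) = (14986) ln(15.4/30.9) = -10436 J.
W_net = 15097 − 10436 = 4661 J.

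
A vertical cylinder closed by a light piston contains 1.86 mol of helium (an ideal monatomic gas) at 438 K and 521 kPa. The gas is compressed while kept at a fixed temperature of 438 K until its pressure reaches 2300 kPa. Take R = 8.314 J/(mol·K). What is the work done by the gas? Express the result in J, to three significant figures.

Isothermal process: W = nRT ln(V₂/V₁) = nRT ln(P₁/P₂).
W = (1.86)(8.314)(438) × ln(521/2300)
  = 6773 × ln(0.2265) = 6773 × -1.485
W_by_gas = -10058 J.

W ≈ -10100 J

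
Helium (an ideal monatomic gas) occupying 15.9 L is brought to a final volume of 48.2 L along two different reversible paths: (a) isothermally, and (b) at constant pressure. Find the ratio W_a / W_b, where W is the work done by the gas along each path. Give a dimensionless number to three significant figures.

W_a / W_b ≈ 0.546

Path (a) isothermal: W = P₁V₁ ln(V₂/V₁) → W_a/(P₁V₁) = 1.109.
Path (b) isobaric: W = P₁(V₂ − V₁) → W_b/(P₁V₁) = 2.031.
W_a / W_b = 1.109 / 2.031 = 0.5459.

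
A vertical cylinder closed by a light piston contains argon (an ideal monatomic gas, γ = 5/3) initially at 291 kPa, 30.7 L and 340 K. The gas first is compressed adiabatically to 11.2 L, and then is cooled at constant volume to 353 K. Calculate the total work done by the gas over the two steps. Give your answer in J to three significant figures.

W_total ≈ -12800 J

Step 1 (adiabatic): W = (P₁V₁ − P₂V₂)/(γ−1) = (8934 − 17498)/0.667 = -12846 J.
Step 2 (isochoric): W = 0 (constant volume).
W_total = -12846 + 0 = -12846 J.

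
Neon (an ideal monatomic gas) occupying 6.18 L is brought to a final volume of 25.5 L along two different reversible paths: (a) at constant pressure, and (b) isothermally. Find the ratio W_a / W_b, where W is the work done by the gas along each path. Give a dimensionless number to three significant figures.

W_a / W_b ≈ 2.21

Path (a) isobaric: W = P₁(V₂ − V₁) → W_a/(P₁V₁) = 3.126.
Path (b) isothermal: W = P₁V₁ ln(V₂/V₁) → W_b/(P₁V₁) = 1.417.
W_a / W_b = 3.126 / 1.417 = 2.206.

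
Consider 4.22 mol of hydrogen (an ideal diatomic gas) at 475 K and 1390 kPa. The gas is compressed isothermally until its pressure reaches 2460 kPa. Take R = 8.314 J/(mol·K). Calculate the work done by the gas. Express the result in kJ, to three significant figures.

Isothermal process: W = nRT ln(V₂/V₁) = nRT ln(P₁/P₂).
W = (4.22)(8.314)(475) × ln(1390/2460)
  = 16665 × ln(0.565) = 16665 × -0.5709
W_by_gas = -9514 J.

W ≈ -9.51 kJ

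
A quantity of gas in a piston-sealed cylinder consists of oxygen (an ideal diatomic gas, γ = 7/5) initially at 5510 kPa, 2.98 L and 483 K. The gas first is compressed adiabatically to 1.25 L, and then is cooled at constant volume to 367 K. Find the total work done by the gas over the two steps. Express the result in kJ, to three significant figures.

W_total ≈ -17.1 kJ

Step 1 (adiabatic): W = (P₁V₁ − P₂V₂)/(γ−1) = (16420 − 23243)/0.4 = -17058 J.
Step 2 (isochoric): W = 0 (constant volume).
W_total = -17058 + 0 = -17058 J.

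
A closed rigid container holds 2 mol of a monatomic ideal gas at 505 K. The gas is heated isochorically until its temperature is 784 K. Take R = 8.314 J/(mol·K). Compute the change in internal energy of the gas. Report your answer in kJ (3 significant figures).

Constant volume ⇒ W = 0, so Q = ΔU = nCᵥΔT with Cᵥ = 3R/2 = 12.47 J/(mol·K).
ΔU = (2)(12.47)(784 − 505) = 6959 J.

ΔU ≈ 6.96 kJ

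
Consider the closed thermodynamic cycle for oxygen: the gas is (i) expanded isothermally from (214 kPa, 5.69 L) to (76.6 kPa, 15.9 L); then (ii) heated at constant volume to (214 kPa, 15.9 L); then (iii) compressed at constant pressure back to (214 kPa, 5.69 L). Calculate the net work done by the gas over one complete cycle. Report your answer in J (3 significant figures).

W_net ≈ -934 J

Leg (i): W = PᵢVᵢ ln(V_f/Vᵢ) = (1218) ln(15.9/5.69) = 1251 J.
Leg (ii): W = 0.
Leg (iii): W = PΔV = (214)(5.69 − 15.9) = -2185 J.
W_net = 1251 − 2185 = -933.7 J.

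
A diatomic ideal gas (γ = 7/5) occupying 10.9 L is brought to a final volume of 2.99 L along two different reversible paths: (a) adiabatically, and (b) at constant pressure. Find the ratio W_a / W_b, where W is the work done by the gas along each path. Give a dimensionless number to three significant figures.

Path (a) adiabatic: W = P₁V₁(1 − (V₁/V₂)^(γ−1))/(γ−1) → W_a/(P₁V₁) = -1.694.
Path (b) isobaric: W = P₁(V₂ − V₁) → W_b/(P₁V₁) = -0.7257.
W_a / W_b = -1.694 / -0.7257 = 2.335.

W_a / W_b ≈ 2.33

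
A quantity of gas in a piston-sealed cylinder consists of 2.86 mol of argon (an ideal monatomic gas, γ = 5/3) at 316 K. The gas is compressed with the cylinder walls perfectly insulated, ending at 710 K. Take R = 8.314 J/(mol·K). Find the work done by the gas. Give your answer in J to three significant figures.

Adiabatic ⇒ Q = 0, so W_by = −ΔU = nCᵥ(T₁ − T₂).
Cᵥ = 3R/2 = 12.47 J/(mol·K).
W = (2.86)(12.47)(316 − 710) = -14053 J.

W ≈ -14100 J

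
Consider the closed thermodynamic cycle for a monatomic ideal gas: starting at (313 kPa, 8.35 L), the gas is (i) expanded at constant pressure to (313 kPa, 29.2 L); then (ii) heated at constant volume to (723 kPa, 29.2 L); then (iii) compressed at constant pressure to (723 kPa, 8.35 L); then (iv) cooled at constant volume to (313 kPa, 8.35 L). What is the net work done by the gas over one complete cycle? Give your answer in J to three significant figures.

Constant-volume legs do no work.
W(i) = (313)(29.2 − 8.35) = 6526 J; W(iii) = (723)(8.35 − 29.2) = -15075 J.
W_net = 6526 − 15075 = -8548 J (the counter-clockwise enclosed area).

W_net ≈ -8550 J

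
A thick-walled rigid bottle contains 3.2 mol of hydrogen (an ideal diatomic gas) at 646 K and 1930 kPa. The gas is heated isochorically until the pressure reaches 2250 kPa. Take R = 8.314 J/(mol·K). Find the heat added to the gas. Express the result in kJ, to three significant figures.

Q ≈ 7.12 kJ

Constant volume ⇒ W = 0, so Q = ΔU = nCᵥΔT with Cᵥ = 5R/2 = 20.79 J/(mol·K).
At constant V, T₂/T₁ = P₂/P₁ ⇒ ΔT = T₁(P₂/P₁ − 1) = 646·(2250/1930 − 1) = 107.1 K.
ΔU = (3.2)(20.79)(107.1) = 7124 J.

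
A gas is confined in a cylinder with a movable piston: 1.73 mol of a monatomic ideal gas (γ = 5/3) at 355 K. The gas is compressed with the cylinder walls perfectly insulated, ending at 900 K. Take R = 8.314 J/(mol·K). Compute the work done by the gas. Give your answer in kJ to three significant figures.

Adiabatic ⇒ Q = 0, so W_by = −ΔU = nCᵥ(T₁ − T₂).
Cᵥ = 3R/2 = 12.47 J/(mol·K).
W = (1.73)(12.47)(355 − 900) = -11758 J.

W ≈ -11.8 kJ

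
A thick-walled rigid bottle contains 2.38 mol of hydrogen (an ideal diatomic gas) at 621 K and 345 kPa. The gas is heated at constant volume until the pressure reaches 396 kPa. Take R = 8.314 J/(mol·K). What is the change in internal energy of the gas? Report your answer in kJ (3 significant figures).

ΔU ≈ 4.54 kJ

Constant volume ⇒ W = 0, so Q = ΔU = nCᵥΔT with Cᵥ = 5R/2 = 20.79 J/(mol·K).
At constant V, T₂/T₁ = P₂/P₁ ⇒ ΔT = T₁(P₂/P₁ − 1) = 621·(396/345 − 1) = 91.8 K.
ΔU = (2.38)(20.79)(91.8) = 4541 J.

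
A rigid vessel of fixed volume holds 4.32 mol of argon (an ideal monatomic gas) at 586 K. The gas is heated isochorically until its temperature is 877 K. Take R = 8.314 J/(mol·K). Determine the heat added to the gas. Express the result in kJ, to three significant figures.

Constant volume ⇒ W = 0, so Q = ΔU = nCᵥΔT with Cᵥ = 3R/2 = 12.47 J/(mol·K).
ΔU = (4.32)(12.47)(877 − 586) = 15678 J.

Q ≈ 15.7 kJ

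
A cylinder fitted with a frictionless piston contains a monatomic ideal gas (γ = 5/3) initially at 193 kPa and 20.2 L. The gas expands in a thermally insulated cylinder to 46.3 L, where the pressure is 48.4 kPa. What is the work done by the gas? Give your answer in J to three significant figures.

W ≈ 2490 J

Adiabatic: W = (P₁V₁ − P₂V₂)/(γ − 1) with γ = 5/3.
P₁V₁ = 3899 J, P₂V₂ = 2241 J.
W = (3899 − 2241) / 0.6667 = 2487 J.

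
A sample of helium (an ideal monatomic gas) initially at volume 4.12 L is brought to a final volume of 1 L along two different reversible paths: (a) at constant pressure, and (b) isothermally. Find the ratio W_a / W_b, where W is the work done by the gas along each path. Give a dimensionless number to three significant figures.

W_a / W_b ≈ 0.535

Path (a) isobaric: W = P₁(V₂ − V₁) → W_a/(P₁V₁) = -0.7573.
Path (b) isothermal: W = P₁V₁ ln(V₂/V₁) → W_b/(P₁V₁) = -1.416.
W_a / W_b = -0.7573 / -1.416 = 0.5349.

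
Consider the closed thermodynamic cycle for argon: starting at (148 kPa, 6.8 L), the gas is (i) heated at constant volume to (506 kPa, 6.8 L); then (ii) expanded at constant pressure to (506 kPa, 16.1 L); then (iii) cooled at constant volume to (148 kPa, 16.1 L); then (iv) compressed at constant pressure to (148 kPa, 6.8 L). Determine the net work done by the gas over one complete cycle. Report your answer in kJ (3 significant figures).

Constant-volume legs do no work.
W(ii) = (506)(16.1 − 6.8) = 4706 J; W(iv) = (148)(6.8 − 16.1) = -1376 J.
W_net = 4706 − 1376 = 3329 J (the clockwise enclosed area).

W_net ≈ 3.33 kJ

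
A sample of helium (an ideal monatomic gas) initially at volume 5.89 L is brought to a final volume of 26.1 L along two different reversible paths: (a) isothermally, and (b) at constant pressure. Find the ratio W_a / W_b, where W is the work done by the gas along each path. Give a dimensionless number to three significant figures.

Path (a) isothermal: W = P₁V₁ ln(V₂/V₁) → W_a/(P₁V₁) = 1.489.
Path (b) isobaric: W = P₁(V₂ − V₁) → W_b/(P₁V₁) = 3.431.
W_a / W_b = 1.489 / 3.431 = 0.4339.

W_a / W_b ≈ 0.434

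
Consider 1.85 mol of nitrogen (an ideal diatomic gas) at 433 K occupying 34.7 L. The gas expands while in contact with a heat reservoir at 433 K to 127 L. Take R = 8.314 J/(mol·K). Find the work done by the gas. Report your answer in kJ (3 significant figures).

Isothermal: W = nRT ln(V₂/V₁).
W = (1.85)(8.314)(433) × ln(127/34.7)
  = 6660 × 1.297
W_by_gas = 8641 J.

W ≈ 8.64 kJ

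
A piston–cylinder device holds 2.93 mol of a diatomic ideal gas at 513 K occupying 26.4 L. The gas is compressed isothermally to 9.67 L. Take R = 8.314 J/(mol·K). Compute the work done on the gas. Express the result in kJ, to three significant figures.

W ≈ 12.6 kJ

Isothermal: W = nRT ln(V₂/V₁).
W = (2.93)(8.314)(513) × ln(9.67/26.4)
  = 12497 × -1.004
W_by_gas = -12551 J; work on gas = −W_by = 12551 J.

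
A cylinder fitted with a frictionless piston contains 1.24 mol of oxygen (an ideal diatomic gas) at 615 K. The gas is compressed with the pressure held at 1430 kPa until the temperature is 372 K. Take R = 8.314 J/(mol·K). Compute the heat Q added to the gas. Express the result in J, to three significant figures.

Isobaric: W = nRΔT = (1.24)(8.314)(-243) = -2505 J.
ΔU = nCᵥΔT with Cᵥ = 5R/2: ΔU = (1.24)(20.79)(-243) = -6263 J.
Q = ΔU + W = -6263 − 2505 = -8768 J.

Q ≈ -8770 J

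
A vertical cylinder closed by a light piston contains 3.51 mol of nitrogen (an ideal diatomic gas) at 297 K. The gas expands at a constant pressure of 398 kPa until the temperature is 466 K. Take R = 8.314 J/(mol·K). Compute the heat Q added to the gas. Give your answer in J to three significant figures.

Isobaric: W = nRΔT = (3.51)(8.314)(169) = 4932 J.
ΔU = nCᵥΔT with Cᵥ = 5R/2: ΔU = (3.51)(20.79)(169) = 12329 J.
Q = ΔU + W = 12329 + 4932 = 17261 J.

Q ≈ 17300 J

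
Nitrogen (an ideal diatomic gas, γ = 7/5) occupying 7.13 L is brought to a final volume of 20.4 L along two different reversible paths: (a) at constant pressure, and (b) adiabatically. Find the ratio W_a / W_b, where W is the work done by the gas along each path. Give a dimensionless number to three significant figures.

Path (a) isobaric: W = P₁(V₂ − V₁) → W_a/(P₁V₁) = 1.861.
Path (b) adiabatic: W = P₁V₁(1 − (V₁/V₂)^(γ−1))/(γ−1) → W_b/(P₁V₁) = 0.8582.
W_a / W_b = 1.861 / 0.8582 = 2.169.

W_a / W_b ≈ 2.17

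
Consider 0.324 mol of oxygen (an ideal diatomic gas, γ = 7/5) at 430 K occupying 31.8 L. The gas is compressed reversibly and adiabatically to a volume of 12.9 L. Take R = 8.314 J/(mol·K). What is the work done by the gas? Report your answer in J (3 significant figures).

Adiabatic: TV^(γ−1) = const with γ = 7/5.
T₂ = T₁ (V₁/V₂)^(γ−1) = 430 × (31.8/12.9)^0.4 = 430 × 1.435 = 616.9 K.
W_by = nCᵥ(T₁ − T₂) = (0.324)(20.79)(430 − 616.9) = -1259 J.

W ≈ -1260 J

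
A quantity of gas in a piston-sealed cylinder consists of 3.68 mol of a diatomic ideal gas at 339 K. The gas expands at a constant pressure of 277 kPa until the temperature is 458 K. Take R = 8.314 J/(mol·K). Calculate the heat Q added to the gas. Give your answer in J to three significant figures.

Q ≈ 12700 J

Isobaric: W = nRΔT = (3.68)(8.314)(119) = 3641 J.
ΔU = nCᵥΔT with Cᵥ = 5R/2: ΔU = (3.68)(20.79)(119) = 9102 J.
Q = ΔU + W = 9102 + 3641 = 12743 J.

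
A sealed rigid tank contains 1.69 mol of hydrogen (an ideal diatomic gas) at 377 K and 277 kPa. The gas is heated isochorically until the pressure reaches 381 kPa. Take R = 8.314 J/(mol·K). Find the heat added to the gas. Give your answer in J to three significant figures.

Constant volume ⇒ W = 0, so Q = ΔU = nCᵥΔT with Cᵥ = 5R/2 = 20.79 J/(mol·K).
At constant V, T₂/T₁ = P₂/P₁ ⇒ ΔT = T₁(P₂/P₁ − 1) = 377·(381/277 − 1) = 141.5 K.
ΔU = (1.69)(20.79)(141.5) = 4972 J.

Q ≈ 4970 J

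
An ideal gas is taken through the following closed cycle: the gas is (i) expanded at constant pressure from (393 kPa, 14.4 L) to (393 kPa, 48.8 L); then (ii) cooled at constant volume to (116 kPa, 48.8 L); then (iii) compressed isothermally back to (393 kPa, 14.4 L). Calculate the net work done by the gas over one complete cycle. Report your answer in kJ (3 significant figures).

W_net ≈ 6.61 kJ

Leg (i): W = PΔV = (393)(48.8 − 14.4) = 13519 J.
Leg (ii): W = 0.
Leg (iii): W = PᵢVᵢ ln(V_f/Vᵢ) = (5661) ln(14.4/48.8) = -6909 J.
W_net = 13519 − 6909 = 6610 J.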